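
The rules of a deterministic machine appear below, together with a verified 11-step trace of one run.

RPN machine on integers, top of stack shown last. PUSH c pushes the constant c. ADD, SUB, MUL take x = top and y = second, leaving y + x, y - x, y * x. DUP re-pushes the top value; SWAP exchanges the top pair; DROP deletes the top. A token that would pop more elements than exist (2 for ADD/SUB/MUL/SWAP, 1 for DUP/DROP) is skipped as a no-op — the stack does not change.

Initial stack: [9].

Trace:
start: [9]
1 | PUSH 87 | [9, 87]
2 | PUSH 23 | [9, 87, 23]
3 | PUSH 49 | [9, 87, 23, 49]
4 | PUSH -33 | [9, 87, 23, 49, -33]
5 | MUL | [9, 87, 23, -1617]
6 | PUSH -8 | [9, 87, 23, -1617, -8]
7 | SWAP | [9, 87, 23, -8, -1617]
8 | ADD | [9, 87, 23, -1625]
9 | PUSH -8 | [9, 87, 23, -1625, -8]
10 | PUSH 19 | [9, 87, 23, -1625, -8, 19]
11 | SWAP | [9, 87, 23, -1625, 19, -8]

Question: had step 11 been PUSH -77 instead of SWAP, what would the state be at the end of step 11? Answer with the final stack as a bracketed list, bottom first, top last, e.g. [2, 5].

[9, 87, 23, -1625, -8, 19, -77]

(re-executing from step 11 with the substitution; state before step 11: [9, 87, 23, -1625, -8, 19])
11 | PUSH -77 | [9, 87, 23, -1625, -8, 19, -77]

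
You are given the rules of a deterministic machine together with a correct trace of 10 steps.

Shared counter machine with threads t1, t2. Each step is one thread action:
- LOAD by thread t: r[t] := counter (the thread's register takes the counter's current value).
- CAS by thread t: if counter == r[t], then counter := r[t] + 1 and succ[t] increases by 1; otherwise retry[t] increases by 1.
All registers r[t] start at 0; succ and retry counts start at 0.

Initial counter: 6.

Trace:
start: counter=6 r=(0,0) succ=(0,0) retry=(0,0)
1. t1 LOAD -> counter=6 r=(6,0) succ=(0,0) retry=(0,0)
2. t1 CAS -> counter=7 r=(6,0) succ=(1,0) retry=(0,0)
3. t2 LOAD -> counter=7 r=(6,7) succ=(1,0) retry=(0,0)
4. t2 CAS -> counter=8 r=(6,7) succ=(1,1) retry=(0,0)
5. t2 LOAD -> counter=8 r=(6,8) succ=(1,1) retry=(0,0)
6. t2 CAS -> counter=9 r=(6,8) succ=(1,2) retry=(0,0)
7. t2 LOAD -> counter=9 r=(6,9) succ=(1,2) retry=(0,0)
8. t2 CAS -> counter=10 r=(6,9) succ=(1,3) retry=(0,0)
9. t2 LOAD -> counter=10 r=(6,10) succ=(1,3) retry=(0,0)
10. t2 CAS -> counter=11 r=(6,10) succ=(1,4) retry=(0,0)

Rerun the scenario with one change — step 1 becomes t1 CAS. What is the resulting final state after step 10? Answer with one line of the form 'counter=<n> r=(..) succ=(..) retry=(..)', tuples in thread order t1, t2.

(re-executing from step 1 with the substitution; state before step 1: counter=6 r=(0,0) succ=(0,0) retry=(0,0))
1. t1 CAS -> counter=6 r=(0,0) succ=(0,0) retry=(1,0)
2. t1 CAS -> counter=6 r=(0,0) succ=(0,0) retry=(2,0)
3. t2 LOAD -> counter=6 r=(0,6) succ=(0,0) retry=(2,0)
4. t2 CAS -> counter=7 r=(0,6) succ=(0,1) retry=(2,0)
5. t2 LOAD -> counter=7 r=(0,7) succ=(0,1) retry=(2,0)
6. t2 CAS -> counter=8 r=(0,7) succ=(0,2) retry=(2,0)
7. t2 LOAD -> counter=8 r=(0,8) succ=(0,2) retry=(2,0)
8. t2 CAS -> counter=9 r=(0,8) succ=(0,3) retry=(2,0)
9. t2 LOAD -> counter=9 r=(0,9) succ=(0,3) retry=(2,0)
10. t2 CAS -> counter=10 r=(0,9) succ=(0,4) retry=(2,0)

counter=10 r=(0,9) succ=(0,4) retry=(2,0)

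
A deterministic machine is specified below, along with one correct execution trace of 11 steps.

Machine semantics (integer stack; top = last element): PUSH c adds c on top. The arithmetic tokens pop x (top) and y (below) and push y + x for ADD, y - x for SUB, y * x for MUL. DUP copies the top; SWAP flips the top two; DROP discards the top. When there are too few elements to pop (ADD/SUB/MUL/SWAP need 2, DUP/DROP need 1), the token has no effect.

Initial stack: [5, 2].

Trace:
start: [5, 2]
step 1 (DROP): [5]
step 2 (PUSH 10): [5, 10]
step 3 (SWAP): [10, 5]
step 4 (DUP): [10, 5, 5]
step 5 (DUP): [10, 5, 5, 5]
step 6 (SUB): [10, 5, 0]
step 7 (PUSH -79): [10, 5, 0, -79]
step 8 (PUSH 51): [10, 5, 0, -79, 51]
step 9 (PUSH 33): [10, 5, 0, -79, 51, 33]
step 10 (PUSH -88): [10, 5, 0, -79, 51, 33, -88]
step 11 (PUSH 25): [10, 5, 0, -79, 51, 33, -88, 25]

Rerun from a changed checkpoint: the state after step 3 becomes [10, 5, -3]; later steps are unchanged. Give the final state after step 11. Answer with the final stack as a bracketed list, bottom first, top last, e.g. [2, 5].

state after step 3 := [10, 5, -3]
step 4 (DUP): [10, 5, -3, -3]
step 5 (DUP): [10, 5, -3, -3, -3]
step 6 (SUB): [10, 5, -3, 0]
step 7 (PUSH -79): [10, 5, -3, 0, -79]
step 8 (PUSH 51): [10, 5, -3, 0, -79, 51]
step 9 (PUSH 33): [10, 5, -3, 0, -79, 51, 33]
step 10 (PUSH -88): [10, 5, -3, 0, -79, 51, 33, -88]
step 11 (PUSH 25): [10, 5, -3, 0, -79, 51, 33, -88, 25]

[10, 5, -3, 0, -79, 51, 33, -88, 25]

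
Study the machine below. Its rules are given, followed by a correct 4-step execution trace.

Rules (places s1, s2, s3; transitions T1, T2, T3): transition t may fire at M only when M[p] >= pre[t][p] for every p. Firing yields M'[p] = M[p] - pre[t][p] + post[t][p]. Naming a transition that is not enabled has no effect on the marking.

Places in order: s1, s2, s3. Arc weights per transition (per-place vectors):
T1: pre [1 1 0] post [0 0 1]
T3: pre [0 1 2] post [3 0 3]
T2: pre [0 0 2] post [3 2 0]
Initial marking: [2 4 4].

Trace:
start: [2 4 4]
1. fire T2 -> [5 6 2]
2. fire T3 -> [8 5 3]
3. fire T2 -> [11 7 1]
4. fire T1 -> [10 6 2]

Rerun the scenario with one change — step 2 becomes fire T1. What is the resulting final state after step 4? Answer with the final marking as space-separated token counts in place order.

6 6 2

(re-executing from step 2 with the substitution; state before step 2: [5 6 2])
2. fire T1 -> [4 5 3]
3. fire T2 -> [7 7 1]
4. fire T1 -> [6 6 2]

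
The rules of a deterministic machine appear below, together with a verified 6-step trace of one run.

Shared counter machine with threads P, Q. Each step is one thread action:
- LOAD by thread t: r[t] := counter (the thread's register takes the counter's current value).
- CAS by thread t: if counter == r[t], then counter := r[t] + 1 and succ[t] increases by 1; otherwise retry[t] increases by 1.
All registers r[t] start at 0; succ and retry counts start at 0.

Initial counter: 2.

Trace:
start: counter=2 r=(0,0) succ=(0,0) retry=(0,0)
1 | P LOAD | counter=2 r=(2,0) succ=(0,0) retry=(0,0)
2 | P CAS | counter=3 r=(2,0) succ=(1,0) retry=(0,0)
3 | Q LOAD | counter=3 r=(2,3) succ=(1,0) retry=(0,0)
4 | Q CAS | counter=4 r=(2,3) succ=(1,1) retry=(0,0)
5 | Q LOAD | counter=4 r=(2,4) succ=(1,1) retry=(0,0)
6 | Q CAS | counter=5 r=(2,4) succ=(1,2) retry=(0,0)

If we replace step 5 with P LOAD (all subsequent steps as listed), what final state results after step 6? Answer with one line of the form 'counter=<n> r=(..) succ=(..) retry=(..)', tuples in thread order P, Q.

(re-executing from step 5 with the substitution; state before step 5: counter=4 r=(2,3) succ=(1,1) retry=(0,0))
5 | P LOAD | counter=4 r=(4,3) succ=(1,1) retry=(0,0)
6 | Q CAS | counter=4 r=(4,3) succ=(1,1) retry=(0,1)

counter=4 r=(4,3) succ=(1,1) retry=(0,1)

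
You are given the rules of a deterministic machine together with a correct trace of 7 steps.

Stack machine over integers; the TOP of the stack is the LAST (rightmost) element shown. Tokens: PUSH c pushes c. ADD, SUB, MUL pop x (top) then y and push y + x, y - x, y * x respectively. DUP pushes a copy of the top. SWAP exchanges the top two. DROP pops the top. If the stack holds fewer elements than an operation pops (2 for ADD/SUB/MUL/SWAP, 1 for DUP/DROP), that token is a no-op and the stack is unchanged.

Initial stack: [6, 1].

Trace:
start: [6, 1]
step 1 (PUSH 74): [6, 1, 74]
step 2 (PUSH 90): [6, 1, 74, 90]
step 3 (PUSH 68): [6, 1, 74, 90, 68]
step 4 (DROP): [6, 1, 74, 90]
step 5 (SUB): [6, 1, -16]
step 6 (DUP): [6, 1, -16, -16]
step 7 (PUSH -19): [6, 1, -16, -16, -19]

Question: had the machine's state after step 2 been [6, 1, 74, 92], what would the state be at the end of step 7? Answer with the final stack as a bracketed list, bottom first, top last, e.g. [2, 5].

state after step 2 := [6, 1, 74, 92]
step 3 (PUSH 68): [6, 1, 74, 92, 68]
step 4 (DROP): [6, 1, 74, 92]
step 5 (SUB): [6, 1, -18]
step 6 (DUP): [6, 1, -18, -18]
step 7 (PUSH -19): [6, 1, -18, -18, -19]

[6, 1, -18, -18, -19]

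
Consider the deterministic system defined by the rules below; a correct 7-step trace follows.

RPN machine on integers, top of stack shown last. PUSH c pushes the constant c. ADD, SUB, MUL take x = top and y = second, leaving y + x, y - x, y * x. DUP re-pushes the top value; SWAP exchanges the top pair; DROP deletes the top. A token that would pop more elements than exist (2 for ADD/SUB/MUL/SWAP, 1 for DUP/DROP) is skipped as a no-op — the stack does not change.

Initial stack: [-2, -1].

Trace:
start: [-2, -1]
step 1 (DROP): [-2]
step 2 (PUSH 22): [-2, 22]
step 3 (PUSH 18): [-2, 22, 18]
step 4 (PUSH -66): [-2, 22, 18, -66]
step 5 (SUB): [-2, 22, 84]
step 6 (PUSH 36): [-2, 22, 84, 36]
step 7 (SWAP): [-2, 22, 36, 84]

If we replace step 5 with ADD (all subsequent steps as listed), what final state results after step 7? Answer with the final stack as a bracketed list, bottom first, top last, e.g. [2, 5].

(re-executing from step 5 with the substitution; state before step 5: [-2, 22, 18, -66])
step 5 (ADD): [-2, 22, -48]
step 6 (PUSH 36): [-2, 22, -48, 36]
step 7 (SWAP): [-2, 22, 36, -48]

[-2, 22, 36, -48]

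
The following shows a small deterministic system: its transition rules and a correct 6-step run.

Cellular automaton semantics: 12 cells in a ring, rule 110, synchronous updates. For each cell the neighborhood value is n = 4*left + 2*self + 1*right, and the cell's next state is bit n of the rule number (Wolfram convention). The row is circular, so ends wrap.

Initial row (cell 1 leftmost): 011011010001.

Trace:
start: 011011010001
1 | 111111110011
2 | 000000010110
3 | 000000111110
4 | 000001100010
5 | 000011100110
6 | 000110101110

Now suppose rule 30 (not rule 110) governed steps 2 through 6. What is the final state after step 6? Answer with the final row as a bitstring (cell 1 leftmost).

(re-executing steps 2..6 under rule 30; state before step 2: 111111110011)
2 | 000000001110
3 | 000000011001
4 | 100000110111
5 | 010001100100
6 | 111011011110

111011011110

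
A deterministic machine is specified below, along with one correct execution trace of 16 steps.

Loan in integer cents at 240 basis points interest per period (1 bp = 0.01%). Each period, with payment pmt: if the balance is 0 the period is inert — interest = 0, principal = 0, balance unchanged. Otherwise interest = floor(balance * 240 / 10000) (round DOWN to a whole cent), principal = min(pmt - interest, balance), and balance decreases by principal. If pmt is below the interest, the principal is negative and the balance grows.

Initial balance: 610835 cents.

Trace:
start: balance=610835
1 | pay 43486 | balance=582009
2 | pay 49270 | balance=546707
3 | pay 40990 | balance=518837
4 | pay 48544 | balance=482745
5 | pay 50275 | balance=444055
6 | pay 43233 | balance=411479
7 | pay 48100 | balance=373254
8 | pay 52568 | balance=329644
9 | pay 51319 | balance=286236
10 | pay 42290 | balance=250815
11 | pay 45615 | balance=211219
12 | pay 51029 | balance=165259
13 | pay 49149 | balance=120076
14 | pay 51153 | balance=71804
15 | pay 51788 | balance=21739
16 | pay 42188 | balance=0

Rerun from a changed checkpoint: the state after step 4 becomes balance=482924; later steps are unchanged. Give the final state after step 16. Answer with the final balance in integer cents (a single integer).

state after step 4 := balance=482924
5 | pay 50275 | balance=444239
6 | pay 43233 | balance=411667
7 | pay 48100 | balance=373447
8 | pay 52568 | balance=329841
9 | pay 51319 | balance=286438
10 | pay 42290 | balance=251022
11 | pay 45615 | balance=211431
12 | pay 51029 | balance=165476
13 | pay 49149 | balance=120298
14 | pay 51153 | balance=72032
15 | pay 51788 | balance=21972
16 | pay 42188 | balance=0

0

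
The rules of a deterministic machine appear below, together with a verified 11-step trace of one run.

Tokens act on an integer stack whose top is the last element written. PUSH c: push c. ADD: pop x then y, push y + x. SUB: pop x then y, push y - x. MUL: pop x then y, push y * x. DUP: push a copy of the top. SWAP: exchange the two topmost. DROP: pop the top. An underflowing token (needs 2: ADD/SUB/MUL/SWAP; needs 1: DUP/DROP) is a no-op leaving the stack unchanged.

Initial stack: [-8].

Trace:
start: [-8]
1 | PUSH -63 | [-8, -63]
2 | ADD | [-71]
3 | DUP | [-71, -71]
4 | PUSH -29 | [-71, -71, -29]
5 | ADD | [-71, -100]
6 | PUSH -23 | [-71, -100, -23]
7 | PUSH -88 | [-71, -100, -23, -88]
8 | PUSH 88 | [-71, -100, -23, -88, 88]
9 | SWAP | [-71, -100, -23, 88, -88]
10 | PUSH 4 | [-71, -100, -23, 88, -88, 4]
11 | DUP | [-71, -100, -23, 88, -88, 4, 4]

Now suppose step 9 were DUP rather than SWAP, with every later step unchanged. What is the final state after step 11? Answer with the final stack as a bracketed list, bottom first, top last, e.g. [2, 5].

(re-executing from step 9 with the substitution; state before step 9: [-71, -100, -23, -88, 88])
9 | DUP | [-71, -100, -23, -88, 88, 88]
10 | PUSH 4 | [-71, -100, -23, -88, 88, 88, 4]
11 | DUP | [-71, -100, -23, -88, 88, 88, 4, 4]

[-71, -100, -23, -88, 88, 88, 4, 4]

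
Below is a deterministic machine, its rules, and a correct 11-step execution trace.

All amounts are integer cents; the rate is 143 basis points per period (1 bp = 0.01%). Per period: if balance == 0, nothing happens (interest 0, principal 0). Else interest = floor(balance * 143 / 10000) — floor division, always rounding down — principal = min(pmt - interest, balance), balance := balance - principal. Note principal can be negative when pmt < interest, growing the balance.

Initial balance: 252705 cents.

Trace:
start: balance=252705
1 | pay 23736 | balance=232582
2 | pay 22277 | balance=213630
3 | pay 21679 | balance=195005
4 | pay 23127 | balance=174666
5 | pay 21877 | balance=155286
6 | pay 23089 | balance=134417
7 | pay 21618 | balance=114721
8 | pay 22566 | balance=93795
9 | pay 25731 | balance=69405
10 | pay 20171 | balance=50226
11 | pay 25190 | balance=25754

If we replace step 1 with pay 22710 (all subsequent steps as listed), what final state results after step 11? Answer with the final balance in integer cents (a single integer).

26936

(re-executing from step 1 with the substitution; state before step 1: balance=252705)
1 | pay 22710 | balance=233608
2 | pay 22277 | balance=214671
3 | pay 21679 | balance=196061
4 | pay 23127 | balance=175737
5 | pay 21877 | balance=156373
6 | pay 23089 | balance=135520
7 | pay 21618 | balance=115839
8 | pay 22566 | balance=94929
9 | pay 25731 | balance=70555
10 | pay 20171 | balance=51392
11 | pay 25190 | balance=26936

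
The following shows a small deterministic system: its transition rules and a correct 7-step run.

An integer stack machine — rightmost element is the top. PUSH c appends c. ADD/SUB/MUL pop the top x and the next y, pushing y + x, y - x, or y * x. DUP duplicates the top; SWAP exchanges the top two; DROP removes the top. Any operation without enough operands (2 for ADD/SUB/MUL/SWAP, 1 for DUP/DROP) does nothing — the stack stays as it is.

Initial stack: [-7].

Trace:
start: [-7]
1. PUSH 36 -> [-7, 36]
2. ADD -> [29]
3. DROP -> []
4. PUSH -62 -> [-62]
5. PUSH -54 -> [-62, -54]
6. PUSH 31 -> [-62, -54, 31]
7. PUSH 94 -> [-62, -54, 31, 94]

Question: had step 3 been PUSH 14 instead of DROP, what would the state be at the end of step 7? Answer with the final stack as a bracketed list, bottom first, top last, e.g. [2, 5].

(re-executing from step 3 with the substitution; state before step 3: [29])
3. PUSH 14 -> [29, 14]
4. PUSH -62 -> [29, 14, -62]
5. PUSH -54 -> [29, 14, -62, -54]
6. PUSH 31 -> [29, 14, -62, -54, 31]
7. PUSH 94 -> [29, 14, -62, -54, 31, 94]

[29, 14, -62, -54, 31, 94]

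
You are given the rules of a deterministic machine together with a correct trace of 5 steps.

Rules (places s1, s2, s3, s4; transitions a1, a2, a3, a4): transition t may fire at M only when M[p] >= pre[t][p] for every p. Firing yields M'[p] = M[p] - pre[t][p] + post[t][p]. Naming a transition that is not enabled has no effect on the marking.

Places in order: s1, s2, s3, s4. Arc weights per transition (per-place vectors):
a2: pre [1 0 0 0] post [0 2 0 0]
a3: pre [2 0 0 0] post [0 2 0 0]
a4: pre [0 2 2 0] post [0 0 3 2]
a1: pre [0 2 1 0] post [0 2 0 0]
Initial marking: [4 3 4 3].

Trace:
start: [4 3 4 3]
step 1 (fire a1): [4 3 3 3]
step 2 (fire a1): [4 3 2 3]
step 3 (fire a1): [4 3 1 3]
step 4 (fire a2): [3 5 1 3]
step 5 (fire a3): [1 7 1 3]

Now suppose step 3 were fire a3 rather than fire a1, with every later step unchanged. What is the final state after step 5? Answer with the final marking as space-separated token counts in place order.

1 7 2 3

(re-executing from step 3 with the substitution; state before step 3: [4 3 2 3])
step 3 (fire a3): [2 5 2 3]
step 4 (fire a2): [1 7 2 3]
step 5 (fire a3): [1 7 2 3]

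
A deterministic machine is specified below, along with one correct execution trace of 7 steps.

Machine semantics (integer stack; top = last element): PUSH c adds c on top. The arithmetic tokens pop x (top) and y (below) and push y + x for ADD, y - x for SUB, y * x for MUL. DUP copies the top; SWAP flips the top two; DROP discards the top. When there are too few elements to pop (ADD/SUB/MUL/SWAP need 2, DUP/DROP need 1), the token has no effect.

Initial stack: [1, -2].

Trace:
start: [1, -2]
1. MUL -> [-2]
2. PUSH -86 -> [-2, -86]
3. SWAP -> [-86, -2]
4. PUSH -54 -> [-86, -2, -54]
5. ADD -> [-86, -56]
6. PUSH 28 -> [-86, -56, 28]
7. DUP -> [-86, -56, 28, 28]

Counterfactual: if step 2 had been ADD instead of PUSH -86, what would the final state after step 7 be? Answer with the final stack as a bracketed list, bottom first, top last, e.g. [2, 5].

(re-executing from step 2 with the substitution; state before step 2: [-2])
2. ADD -> [-2]
3. SWAP -> [-2]
4. PUSH -54 -> [-2, -54]
5. ADD -> [-56]
6. PUSH 28 -> [-56, 28]
7. DUP -> [-56, 28, 28]

[-56, 28, 28]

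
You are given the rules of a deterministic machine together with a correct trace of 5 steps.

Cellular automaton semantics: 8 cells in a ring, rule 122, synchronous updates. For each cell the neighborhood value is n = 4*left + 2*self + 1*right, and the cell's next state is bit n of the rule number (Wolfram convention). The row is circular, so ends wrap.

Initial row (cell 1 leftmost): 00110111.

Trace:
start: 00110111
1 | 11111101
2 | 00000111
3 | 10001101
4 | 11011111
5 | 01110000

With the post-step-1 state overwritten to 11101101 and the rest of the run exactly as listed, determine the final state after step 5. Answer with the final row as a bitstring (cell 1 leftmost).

state after step 1 := 11101101
2 | 00111111
3 | 11100001
4 | 00110011
5 | 11111111

11111111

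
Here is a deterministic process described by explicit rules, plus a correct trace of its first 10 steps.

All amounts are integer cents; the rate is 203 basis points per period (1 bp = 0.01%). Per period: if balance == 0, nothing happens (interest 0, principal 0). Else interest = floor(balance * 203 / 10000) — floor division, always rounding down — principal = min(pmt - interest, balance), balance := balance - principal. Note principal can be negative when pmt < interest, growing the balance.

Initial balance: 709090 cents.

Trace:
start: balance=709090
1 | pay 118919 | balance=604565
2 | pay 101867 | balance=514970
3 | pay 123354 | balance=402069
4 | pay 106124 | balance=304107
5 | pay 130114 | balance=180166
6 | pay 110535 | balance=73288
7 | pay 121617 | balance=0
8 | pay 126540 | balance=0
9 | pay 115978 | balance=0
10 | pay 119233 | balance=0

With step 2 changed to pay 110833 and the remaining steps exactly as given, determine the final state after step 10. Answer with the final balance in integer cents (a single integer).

(re-executing from step 2 with the substitution; state before step 2: balance=604565)
2 | pay 110833 | balance=506004
3 | pay 123354 | balance=392921
4 | pay 106124 | balance=294773
5 | pay 130114 | balance=170642
6 | pay 110535 | balance=63571
7 | pay 121617 | balance=0
8 | pay 126540 | balance=0
9 | pay 115978 | balance=0
10 | pay 119233 | balance=0

0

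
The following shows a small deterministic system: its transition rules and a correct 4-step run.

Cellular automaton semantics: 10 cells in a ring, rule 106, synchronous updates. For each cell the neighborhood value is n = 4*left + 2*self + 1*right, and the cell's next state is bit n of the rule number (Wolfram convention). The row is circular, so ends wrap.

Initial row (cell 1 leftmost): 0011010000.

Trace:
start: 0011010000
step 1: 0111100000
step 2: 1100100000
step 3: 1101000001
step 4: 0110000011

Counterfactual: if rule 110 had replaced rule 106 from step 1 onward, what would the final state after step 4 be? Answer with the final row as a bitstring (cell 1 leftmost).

(re-executing steps 1..4 under rule 110; state before step 1: 0011010000)
step 1: 0111110000
step 2: 1100010000
step 3: 1100110001
step 4: 0101110011

0101110011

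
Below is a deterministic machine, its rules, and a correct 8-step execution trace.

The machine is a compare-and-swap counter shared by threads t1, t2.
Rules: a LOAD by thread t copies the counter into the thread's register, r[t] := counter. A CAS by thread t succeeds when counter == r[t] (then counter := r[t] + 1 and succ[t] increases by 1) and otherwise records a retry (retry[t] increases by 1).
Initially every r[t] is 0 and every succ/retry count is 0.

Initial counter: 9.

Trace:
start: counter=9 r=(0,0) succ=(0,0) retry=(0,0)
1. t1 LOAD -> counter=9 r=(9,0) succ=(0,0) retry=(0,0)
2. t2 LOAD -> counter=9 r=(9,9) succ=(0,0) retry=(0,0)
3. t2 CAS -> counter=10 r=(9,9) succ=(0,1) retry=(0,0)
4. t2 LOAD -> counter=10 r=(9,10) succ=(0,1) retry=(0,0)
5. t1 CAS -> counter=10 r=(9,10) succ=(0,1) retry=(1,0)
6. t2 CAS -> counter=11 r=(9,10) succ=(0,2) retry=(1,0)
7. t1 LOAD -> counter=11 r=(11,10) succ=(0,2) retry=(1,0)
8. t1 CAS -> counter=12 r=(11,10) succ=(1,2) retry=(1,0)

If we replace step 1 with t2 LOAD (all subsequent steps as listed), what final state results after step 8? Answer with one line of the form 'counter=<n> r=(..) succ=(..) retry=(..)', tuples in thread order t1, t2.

counter=12 r=(11,10) succ=(1,2) retry=(1,0)

(re-executing from step 1 with the substitution; state before step 1: counter=9 r=(0,0) succ=(0,0) retry=(0,0))
1. t2 LOAD -> counter=9 r=(0,9) succ=(0,0) retry=(0,0)
2. t2 LOAD -> counter=9 r=(0,9) succ=(0,0) retry=(0,0)
3. t2 CAS -> counter=10 r=(0,9) succ=(0,1) retry=(0,0)
4. t2 LOAD -> counter=10 r=(0,10) succ=(0,1) retry=(0,0)
5. t1 CAS -> counter=10 r=(0,10) succ=(0,1) retry=(1,0)
6. t2 CAS -> counter=11 r=(0,10) succ=(0,2) retry=(1,0)
7. t1 LOAD -> counter=11 r=(11,10) succ=(0,2) retry=(1,0)
8. t1 CAS -> counter=12 r=(11,10) succ=(1,2) retry=(1,0)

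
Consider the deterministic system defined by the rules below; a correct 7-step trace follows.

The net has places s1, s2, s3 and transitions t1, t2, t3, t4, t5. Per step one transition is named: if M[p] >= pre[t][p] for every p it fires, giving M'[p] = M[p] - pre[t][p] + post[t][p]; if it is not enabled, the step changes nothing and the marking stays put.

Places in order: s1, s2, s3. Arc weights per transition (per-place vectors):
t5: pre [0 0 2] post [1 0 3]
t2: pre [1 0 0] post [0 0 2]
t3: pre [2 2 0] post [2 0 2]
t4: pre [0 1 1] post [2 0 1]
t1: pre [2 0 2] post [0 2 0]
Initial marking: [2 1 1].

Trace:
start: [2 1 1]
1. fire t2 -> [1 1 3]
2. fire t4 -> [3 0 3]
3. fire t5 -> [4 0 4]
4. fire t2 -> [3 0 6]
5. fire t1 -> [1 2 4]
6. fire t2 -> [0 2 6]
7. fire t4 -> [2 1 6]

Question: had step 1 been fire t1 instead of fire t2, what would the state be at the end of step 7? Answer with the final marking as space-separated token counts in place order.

2 1 3

(re-executing from step 1 with the substitution; state before step 1: [2 1 1])
1. fire t1 -> [2 1 1]
2. fire t4 -> [4 0 1]
3. fire t5 -> [4 0 1]
4. fire t2 -> [3 0 3]
5. fire t1 -> [1 2 1]
6. fire t2 -> [0 2 3]
7. fire t4 -> [2 1 3]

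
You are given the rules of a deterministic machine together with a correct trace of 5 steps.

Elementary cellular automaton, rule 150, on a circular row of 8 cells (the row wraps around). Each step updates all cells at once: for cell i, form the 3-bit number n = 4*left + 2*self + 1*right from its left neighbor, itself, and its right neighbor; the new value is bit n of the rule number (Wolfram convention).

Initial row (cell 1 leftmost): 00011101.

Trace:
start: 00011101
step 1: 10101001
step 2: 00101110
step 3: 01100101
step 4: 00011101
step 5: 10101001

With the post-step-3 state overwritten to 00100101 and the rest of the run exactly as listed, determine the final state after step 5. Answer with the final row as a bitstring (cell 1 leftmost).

state after step 3 := 00100101
step 4: 11111101
step 5: 11111000

11111000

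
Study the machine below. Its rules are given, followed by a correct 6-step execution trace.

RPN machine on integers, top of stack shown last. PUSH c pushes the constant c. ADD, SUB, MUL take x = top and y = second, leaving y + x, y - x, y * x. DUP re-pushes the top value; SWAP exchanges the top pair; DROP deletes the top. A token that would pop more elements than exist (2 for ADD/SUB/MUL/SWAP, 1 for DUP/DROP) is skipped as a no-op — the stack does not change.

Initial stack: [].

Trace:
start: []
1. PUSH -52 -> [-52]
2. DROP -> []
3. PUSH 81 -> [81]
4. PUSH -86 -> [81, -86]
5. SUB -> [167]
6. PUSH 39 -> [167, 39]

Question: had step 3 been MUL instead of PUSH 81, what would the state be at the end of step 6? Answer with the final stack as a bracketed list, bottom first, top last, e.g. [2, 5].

[-86, 39]

(re-executing from step 3 with the substitution; state before step 3: [])
3. MUL -> []
4. PUSH -86 -> [-86]
5. SUB -> [-86]
6. PUSH 39 -> [-86, 39]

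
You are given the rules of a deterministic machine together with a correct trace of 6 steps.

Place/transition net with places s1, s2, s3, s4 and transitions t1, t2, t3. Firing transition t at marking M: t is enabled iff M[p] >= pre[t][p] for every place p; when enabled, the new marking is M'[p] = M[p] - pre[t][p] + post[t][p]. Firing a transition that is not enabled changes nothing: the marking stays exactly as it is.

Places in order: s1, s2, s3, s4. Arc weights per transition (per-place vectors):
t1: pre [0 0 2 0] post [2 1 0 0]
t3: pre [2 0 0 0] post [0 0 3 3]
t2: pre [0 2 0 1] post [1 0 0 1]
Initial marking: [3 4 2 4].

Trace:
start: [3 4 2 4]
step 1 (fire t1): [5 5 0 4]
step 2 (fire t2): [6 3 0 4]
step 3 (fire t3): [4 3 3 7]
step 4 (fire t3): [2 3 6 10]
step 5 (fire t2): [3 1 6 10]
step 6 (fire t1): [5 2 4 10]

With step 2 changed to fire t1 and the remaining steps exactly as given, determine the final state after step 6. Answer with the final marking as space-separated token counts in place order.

(re-executing from step 2 with the substitution; state before step 2: [5 5 0 4])
step 2 (fire t1): [5 5 0 4]
step 3 (fire t3): [3 5 3 7]
step 4 (fire t3): [1 5 6 10]
step 5 (fire t2): [2 3 6 10]
step 6 (fire t1): [4 4 4 10]

4 4 4 10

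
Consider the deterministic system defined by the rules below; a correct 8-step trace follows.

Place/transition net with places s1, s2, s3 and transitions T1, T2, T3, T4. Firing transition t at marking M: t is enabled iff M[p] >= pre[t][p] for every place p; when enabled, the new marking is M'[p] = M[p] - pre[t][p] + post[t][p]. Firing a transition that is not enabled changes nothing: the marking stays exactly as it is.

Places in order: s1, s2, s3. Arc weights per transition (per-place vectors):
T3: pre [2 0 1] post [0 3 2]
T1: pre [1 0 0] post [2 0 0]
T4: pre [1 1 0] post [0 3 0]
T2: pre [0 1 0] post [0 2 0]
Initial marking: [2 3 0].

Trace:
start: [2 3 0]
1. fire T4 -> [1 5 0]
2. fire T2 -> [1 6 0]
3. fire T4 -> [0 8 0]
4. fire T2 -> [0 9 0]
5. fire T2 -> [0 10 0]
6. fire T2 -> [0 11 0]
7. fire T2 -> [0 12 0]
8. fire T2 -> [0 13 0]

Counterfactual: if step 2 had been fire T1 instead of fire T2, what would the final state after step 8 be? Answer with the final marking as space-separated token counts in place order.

(re-executing from step 2 with the substitution; state before step 2: [1 5 0])
2. fire T1 -> [2 5 0]
3. fire T4 -> [1 7 0]
4. fire T2 -> [1 8 0]
5. fire T2 -> [1 9 0]
6. fire T2 -> [1 10 0]
7. fire T2 -> [1 11 0]
8. fire T2 -> [1 12 0]

1 12 0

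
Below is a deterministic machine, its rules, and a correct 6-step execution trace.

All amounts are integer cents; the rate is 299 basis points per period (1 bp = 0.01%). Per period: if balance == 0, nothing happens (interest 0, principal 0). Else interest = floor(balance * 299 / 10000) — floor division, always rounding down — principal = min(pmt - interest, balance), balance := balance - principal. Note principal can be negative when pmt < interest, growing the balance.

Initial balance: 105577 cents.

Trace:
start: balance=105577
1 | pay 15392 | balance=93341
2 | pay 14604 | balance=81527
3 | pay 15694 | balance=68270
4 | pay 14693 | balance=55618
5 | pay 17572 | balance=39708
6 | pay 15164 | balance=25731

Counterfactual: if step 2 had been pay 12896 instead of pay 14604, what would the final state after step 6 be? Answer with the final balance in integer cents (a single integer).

(re-executing from step 2 with the substitution; state before step 2: balance=93341)
2 | pay 12896 | balance=83235
3 | pay 15694 | balance=70029
4 | pay 14693 | balance=57429
5 | pay 17572 | balance=41574
6 | pay 15164 | balance=27653

27653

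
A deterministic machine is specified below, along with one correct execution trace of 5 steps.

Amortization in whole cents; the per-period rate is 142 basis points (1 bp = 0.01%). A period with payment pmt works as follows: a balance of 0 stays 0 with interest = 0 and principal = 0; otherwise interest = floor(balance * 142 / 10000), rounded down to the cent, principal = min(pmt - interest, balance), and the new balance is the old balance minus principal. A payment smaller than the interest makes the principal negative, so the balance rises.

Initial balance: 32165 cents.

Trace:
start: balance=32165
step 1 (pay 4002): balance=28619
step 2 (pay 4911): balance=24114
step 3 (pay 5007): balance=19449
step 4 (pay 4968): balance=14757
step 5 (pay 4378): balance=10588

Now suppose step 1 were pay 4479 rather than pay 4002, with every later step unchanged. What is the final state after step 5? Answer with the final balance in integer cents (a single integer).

10083

(re-executing from step 1 with the substitution; state before step 1: balance=32165)
step 1 (pay 4479): balance=28142
step 2 (pay 4911): balance=23630
step 3 (pay 5007): balance=18958
step 4 (pay 4968): balance=14259
step 5 (pay 4378): balance=10083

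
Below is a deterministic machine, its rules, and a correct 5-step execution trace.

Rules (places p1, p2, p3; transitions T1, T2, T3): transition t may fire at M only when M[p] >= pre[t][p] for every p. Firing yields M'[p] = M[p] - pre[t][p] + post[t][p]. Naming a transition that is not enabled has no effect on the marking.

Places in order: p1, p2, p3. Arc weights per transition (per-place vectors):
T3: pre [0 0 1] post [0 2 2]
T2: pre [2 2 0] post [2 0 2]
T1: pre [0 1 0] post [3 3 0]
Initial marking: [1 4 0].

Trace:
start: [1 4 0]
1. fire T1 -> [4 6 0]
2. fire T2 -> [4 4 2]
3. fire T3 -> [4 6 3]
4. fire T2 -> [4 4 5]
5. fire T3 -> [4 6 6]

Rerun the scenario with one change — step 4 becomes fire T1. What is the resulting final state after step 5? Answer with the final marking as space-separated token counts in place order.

7 10 4

(re-executing from step 4 with the substitution; state before step 4: [4 6 3])
4. fire T1 -> [7 8 3]
5. fire T3 -> [7 10 4]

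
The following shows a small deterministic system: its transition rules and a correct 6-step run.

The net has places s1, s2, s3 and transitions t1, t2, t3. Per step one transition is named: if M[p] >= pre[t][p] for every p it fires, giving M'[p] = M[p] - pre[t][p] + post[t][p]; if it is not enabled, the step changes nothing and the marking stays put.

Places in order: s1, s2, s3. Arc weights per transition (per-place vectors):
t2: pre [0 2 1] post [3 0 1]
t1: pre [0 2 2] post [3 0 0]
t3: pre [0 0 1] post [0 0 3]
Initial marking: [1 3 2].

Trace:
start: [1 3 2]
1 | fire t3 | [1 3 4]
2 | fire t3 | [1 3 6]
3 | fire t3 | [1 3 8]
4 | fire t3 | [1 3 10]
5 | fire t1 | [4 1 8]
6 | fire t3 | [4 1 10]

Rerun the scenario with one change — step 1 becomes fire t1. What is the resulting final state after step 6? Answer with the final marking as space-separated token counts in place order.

(re-executing from step 1 with the substitution; state before step 1: [1 3 2])
1 | fire t1 | [4 1 0]
2 | fire t3 | [4 1 0]
3 | fire t3 | [4 1 0]
4 | fire t3 | [4 1 0]
5 | fire t1 | [4 1 0]
6 | fire t3 | [4 1 0]

4 1 0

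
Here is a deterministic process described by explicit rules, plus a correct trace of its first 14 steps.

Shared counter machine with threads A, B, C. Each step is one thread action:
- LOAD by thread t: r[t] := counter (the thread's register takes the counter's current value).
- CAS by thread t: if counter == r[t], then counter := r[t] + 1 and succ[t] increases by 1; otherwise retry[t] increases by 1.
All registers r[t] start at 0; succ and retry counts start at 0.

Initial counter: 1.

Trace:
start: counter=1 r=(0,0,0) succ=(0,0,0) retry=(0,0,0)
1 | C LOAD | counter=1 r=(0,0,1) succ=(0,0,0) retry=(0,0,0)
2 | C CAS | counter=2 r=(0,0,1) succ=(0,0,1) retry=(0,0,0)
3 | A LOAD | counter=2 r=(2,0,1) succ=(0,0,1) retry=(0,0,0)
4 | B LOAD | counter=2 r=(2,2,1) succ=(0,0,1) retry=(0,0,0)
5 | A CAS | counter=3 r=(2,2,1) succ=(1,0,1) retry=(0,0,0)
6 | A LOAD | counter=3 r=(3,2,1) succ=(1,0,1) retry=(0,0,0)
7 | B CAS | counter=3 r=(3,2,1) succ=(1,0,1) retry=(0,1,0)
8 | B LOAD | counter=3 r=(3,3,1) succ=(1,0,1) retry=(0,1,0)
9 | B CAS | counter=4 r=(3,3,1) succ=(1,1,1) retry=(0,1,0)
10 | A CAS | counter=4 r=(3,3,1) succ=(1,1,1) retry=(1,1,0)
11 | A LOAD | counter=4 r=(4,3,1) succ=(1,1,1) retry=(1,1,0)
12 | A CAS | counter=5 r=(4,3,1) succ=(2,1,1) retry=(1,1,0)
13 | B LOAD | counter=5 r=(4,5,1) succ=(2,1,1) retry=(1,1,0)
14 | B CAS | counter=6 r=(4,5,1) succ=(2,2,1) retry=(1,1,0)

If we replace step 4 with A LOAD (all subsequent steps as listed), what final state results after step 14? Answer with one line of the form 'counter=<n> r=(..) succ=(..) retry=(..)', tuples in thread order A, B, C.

counter=6 r=(4,5,1) succ=(2,2,1) retry=(1,1,0)

(re-executing from step 4 with the substitution; state before step 4: counter=2 r=(2,0,1) succ=(0,0,1) retry=(0,0,0))
4 | A LOAD | counter=2 r=(2,0,1) succ=(0,0,1) retry=(0,0,0)
5 | A CAS | counter=3 r=(2,0,1) succ=(1,0,1) retry=(0,0,0)
6 | A LOAD | counter=3 r=(3,0,1) succ=(1,0,1) retry=(0,0,0)
7 | B CAS | counter=3 r=(3,0,1) succ=(1,0,1) retry=(0,1,0)
8 | B LOAD | counter=3 r=(3,3,1) succ=(1,0,1) retry=(0,1,0)
9 | B CAS | counter=4 r=(3,3,1) succ=(1,1,1) retry=(0,1,0)
10 | A CAS | counter=4 r=(3,3,1) succ=(1,1,1) retry=(1,1,0)
11 | A LOAD | counter=4 r=(4,3,1) succ=(1,1,1) retry=(1,1,0)
12 | A CAS | counter=5 r=(4,3,1) succ=(2,1,1) retry=(1,1,0)
13 | B LOAD | counter=5 r=(4,5,1) succ=(2,1,1) retry=(1,1,0)
14 | B CAS | counter=6 r=(4,5,1) succ=(2,2,1) retry=(1,1,0)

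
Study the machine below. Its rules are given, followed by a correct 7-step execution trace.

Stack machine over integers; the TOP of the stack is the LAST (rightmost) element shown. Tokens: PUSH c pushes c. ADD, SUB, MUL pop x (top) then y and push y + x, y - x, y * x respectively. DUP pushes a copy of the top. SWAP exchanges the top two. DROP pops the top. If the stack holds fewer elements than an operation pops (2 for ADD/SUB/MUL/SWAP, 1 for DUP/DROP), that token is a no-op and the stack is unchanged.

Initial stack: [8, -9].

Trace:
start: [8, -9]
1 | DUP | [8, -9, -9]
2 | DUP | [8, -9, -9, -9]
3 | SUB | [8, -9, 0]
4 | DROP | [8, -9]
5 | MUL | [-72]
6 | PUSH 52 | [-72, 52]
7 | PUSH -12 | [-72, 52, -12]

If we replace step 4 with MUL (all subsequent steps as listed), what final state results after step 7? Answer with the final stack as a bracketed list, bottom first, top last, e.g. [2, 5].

[0, 52, -12]

(re-executing from step 4 with the substitution; state before step 4: [8, -9, 0])
4 | MUL | [8, 0]
5 | MUL | [0]
6 | PUSH 52 | [0, 52]
7 | PUSH -12 | [0, 52, -12]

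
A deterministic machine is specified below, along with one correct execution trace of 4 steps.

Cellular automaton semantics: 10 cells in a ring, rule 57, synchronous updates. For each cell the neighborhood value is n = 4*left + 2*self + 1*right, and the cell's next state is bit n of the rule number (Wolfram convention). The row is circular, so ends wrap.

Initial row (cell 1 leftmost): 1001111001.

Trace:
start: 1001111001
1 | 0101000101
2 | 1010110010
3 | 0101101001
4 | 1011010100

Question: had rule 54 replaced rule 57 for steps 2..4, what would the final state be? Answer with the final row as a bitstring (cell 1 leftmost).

(re-executing steps 2..4 under rule 54; state before step 2: 0101000101)
2 | 1111101111
3 | 0000010000
4 | 0000111000

0000111000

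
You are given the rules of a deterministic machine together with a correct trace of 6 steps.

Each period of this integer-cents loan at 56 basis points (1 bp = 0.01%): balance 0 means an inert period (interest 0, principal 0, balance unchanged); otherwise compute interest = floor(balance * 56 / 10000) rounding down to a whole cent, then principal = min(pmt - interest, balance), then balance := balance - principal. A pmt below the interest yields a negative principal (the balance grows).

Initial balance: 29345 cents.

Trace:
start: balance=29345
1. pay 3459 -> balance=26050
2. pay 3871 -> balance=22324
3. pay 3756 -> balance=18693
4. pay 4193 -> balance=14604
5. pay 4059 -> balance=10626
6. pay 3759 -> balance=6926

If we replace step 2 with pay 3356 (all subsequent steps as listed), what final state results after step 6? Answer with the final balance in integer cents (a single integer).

(re-executing from step 2 with the substitution; state before step 2: balance=26050)
2. pay 3356 -> balance=22839
3. pay 3756 -> balance=19210
4. pay 4193 -> balance=15124
5. pay 4059 -> balance=11149
6. pay 3759 -> balance=7452

7452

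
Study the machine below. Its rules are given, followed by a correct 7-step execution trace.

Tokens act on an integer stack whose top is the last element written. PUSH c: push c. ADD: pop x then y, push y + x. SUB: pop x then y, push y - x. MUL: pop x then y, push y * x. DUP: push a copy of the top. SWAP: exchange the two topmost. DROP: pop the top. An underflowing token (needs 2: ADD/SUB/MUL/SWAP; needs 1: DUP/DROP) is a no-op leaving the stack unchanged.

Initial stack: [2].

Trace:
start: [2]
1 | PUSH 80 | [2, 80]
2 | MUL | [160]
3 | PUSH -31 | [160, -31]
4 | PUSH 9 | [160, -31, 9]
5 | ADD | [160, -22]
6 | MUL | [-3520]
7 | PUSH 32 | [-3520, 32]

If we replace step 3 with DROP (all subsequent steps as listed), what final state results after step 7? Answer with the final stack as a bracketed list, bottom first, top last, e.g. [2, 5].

[9, 32]

(re-executing from step 3 with the substitution; state before step 3: [160])
3 | DROP | []
4 | PUSH 9 | [9]
5 | ADD | [9]
6 | MUL | [9]
7 | PUSH 32 | [9, 32]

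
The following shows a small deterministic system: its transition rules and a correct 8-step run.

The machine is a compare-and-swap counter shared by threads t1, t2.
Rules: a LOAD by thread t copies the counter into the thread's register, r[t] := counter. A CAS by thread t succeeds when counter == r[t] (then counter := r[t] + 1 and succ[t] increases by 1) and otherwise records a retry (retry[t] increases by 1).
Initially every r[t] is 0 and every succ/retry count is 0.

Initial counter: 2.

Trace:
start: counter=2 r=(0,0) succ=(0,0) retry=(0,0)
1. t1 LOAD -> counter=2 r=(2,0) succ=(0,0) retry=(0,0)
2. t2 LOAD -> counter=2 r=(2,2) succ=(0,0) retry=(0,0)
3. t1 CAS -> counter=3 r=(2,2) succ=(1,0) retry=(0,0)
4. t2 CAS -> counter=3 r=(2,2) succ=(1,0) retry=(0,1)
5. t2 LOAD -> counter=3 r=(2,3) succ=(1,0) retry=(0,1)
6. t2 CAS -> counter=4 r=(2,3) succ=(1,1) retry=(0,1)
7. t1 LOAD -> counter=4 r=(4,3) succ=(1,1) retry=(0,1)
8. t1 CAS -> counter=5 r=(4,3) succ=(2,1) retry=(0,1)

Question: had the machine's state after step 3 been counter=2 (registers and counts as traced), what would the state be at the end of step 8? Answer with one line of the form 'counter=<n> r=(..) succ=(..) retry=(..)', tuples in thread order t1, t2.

state after step 3 := counter=2 r=(2,2) succ=(1,0) retry=(0,0)
4. t2 CAS -> counter=3 r=(2,2) succ=(1,1) retry=(0,0)
5. t2 LOAD -> counter=3 r=(2,3) succ=(1,1) retry=(0,0)
6. t2 CAS -> counter=4 r=(2,3) succ=(1,2) retry=(0,0)
7. t1 LOAD -> counter=4 r=(4,3) succ=(1,2) retry=(0,0)
8. t1 CAS -> counter=5 r=(4,3) succ=(2,2) retry=(0,0)

counter=5 r=(4,3) succ=(2,2) retry=(0,0)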